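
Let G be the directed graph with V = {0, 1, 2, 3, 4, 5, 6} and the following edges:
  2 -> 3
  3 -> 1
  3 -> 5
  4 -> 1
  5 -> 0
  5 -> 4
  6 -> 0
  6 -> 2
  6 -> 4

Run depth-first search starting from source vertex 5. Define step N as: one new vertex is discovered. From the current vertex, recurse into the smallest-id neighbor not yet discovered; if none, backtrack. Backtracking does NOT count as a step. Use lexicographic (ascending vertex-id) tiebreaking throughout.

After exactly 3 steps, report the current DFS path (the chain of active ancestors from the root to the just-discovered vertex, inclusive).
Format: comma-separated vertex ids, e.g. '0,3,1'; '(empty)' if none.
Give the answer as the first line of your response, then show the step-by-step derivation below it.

5,4

step 1: discover 5; path=5; order=5
step 2: discover 0; path=5>0; order=5,0
step 3: discover 4; path=5>4; order=5,0,4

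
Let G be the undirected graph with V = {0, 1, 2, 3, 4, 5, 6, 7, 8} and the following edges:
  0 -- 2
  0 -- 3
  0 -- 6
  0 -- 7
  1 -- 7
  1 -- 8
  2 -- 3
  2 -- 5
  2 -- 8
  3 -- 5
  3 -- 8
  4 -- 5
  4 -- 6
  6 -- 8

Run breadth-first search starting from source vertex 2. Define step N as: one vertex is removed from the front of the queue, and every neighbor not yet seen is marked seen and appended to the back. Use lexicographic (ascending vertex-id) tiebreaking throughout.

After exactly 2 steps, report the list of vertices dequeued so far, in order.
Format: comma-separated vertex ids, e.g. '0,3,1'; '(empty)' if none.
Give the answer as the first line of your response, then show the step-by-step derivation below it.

2,0

step 1: dequeue 2; queue=[0,3,5,8]; order=2
step 2: dequeue 0; queue=[3,5,8,6,7]; order=2,0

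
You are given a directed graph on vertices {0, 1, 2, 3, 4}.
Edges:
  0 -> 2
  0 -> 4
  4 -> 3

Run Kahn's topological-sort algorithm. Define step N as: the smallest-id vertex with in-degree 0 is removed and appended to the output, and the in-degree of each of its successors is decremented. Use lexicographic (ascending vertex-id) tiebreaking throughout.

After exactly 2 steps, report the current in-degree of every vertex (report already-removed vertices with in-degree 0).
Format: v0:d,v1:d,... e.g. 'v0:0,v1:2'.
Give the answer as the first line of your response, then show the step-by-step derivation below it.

v0:0,v1:0,v2:0,v3:1,v4:0

step 1: output 0; order=[0]; indeg=(0,0,0,1,0)
step 2: output 1; order=[0,1]; indeg=(0,0,0,1,0)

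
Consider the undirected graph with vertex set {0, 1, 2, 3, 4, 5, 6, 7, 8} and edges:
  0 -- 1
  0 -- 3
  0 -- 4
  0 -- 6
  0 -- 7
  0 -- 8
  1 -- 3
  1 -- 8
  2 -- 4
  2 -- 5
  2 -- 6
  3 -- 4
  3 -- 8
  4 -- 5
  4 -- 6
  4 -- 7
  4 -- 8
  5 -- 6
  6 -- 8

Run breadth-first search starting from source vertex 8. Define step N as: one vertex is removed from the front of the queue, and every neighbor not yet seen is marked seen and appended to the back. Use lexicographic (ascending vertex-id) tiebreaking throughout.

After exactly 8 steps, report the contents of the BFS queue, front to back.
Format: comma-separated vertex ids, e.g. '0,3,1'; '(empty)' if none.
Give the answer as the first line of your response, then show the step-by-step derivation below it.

5

step 1: dequeue 8; queue=[0,1,3,4,6]; order=8
step 2: dequeue 0; queue=[1,3,4,6,7]; order=8,0
step 3: dequeue 1; queue=[3,4,6,7]; order=8,0,1
step 4: dequeue 3; queue=[4,6,7]; order=8,0,1,3
step 5: dequeue 4; queue=[6,7,2,5]; order=8,0,1,3,4
step 6: dequeue 6; queue=[7,2,5]; order=8,0,1,3,4,6
step 7: dequeue 7; queue=[2,5]; order=8,0,1,3,4,6,7
step 8: dequeue 2; queue=[5]; order=8,0,1,3,4,6,7,2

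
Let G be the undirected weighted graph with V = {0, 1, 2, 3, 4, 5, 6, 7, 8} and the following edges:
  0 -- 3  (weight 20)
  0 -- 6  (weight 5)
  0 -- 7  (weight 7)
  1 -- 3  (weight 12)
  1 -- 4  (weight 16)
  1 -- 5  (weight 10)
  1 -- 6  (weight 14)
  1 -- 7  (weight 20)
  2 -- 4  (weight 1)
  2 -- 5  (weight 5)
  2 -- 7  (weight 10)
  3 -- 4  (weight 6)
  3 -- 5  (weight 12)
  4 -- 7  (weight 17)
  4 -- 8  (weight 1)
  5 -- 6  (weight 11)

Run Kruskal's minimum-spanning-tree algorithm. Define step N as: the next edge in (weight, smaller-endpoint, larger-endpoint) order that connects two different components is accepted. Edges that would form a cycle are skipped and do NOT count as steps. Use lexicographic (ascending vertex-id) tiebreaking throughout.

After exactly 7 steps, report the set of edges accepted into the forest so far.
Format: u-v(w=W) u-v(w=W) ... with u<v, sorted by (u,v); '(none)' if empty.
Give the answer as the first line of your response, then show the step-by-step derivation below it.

0-6(w=5) 0-7(w=7) 1-5(w=10) 2-4(w=1) 2-5(w=5) 3-4(w=6) 4-8(w=1)

step 1: add edge 2-4 (w=1); MST = {2-4(w=1)}
step 2: add edge 4-8 (w=1); MST = {2-4(w=1) 4-8(w=1)}
step 3: add edge 0-6 (w=5); MST = {0-6(w=5) 2-4(w=1) 4-8(w=1)}
step 4: add edge 2-5 (w=5); MST = {0-6(w=5) 2-4(w=1) 2-5(w=5) 4-8(w=1)}
step 5: add edge 3-4 (w=6); MST = {0-6(w=5) 2-4(w=1) 2-5(w=5) 3-4(w=6) 4-8(w=1)}
step 6: add edge 0-7 (w=7); MST = {0-6(w=5) 0-7(w=7) 2-4(w=1) 2-5(w=5) 3-4(w=6) 4-8(w=1)}
step 7: add edge 1-5 (w=10); MST = {0-6(w=5) 0-7(w=7) 1-5(w=10) 2-4(w=1) 2-5(w=5) 3-4(w=6) 4-8(w=1)}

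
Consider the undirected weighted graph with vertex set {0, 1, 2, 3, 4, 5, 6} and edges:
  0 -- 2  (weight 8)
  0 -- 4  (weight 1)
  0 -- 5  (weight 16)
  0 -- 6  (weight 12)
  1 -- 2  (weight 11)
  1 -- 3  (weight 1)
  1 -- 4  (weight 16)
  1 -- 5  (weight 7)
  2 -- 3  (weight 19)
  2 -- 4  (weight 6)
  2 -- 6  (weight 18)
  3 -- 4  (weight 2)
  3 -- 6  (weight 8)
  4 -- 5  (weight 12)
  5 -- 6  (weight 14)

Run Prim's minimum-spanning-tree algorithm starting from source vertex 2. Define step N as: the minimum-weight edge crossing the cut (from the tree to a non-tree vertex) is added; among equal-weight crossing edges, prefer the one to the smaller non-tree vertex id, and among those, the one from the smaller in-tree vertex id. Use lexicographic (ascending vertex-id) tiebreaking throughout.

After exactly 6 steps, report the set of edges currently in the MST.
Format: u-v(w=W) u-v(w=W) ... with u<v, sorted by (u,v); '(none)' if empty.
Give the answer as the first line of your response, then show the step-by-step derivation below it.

0-4(w=1) 1-3(w=1) 1-5(w=7) 2-4(w=6) 3-4(w=2) 3-6(w=8)

step 1: add edge 2-4 (w=6); MST = {2-4(w=6)}
step 2: add edge 0-4 (w=1); MST = {0-4(w=1) 2-4(w=6)}
step 3: add edge 3-4 (w=2); MST = {0-4(w=1) 2-4(w=6) 3-4(w=2)}
step 4: add edge 1-3 (w=1); MST = {0-4(w=1) 1-3(w=1) 2-4(w=6) 3-4(w=2)}
step 5: add edge 1-5 (w=7); MST = {0-4(w=1) 1-3(w=1) 1-5(w=7) 2-4(w=6) 3-4(w=2)}
step 6: add edge 3-6 (w=8); MST = {0-4(w=1) 1-3(w=1) 1-5(w=7) 2-4(w=6) 3-4(w=2) 3-6(w=8)}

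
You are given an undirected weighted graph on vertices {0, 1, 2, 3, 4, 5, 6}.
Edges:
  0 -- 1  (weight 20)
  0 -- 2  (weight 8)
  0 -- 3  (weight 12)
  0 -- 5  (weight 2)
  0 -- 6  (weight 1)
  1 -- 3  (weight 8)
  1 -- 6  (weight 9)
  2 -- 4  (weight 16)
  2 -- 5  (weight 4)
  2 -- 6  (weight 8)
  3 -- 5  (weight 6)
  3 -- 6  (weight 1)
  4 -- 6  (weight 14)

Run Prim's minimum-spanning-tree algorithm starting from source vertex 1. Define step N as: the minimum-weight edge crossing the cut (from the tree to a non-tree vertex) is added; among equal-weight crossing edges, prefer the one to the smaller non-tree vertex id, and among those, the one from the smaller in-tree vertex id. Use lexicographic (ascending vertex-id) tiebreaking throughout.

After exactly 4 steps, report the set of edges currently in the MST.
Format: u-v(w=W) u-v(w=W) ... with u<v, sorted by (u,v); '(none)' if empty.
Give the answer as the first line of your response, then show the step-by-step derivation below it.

0-5(w=2) 0-6(w=1) 1-3(w=8) 3-6(w=1)

step 1: add edge 1-3 (w=8); MST = {1-3(w=8)}
step 2: add edge 3-6 (w=1); MST = {1-3(w=8) 3-6(w=1)}
step 3: add edge 0-6 (w=1); MST = {0-6(w=1) 1-3(w=8) 3-6(w=1)}
step 4: add edge 0-5 (w=2); MST = {0-5(w=2) 0-6(w=1) 1-3(w=8) 3-6(w=1)}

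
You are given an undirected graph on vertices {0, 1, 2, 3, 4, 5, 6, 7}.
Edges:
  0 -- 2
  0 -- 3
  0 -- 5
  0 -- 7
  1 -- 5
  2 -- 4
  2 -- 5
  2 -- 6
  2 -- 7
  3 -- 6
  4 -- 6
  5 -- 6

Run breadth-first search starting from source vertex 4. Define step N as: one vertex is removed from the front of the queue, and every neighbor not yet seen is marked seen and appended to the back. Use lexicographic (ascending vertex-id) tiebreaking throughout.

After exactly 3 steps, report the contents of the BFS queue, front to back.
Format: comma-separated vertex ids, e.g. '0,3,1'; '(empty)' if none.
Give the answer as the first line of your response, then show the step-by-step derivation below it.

0,5,7,3

step 1: dequeue 4; queue=[2,6]; order=4
step 2: dequeue 2; queue=[6,0,5,7]; order=4,2
step 3: dequeue 6; queue=[0,5,7,3]; order=4,2,6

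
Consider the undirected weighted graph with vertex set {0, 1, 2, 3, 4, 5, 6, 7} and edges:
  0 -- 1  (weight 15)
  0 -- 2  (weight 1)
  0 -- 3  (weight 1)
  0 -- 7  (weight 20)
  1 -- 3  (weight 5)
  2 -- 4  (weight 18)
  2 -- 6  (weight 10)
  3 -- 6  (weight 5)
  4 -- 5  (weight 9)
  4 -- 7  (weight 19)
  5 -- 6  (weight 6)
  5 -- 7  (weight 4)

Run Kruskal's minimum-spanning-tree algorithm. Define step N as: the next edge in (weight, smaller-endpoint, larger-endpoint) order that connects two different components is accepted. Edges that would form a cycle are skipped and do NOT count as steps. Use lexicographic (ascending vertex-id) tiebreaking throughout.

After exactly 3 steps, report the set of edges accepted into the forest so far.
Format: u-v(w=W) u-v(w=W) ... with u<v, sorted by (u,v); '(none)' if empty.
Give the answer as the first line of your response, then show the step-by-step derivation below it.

0-2(w=1) 0-3(w=1) 5-7(w=4)

step 1: add edge 0-2 (w=1); MST = {0-2(w=1)}
step 2: add edge 0-3 (w=1); MST = {0-2(w=1) 0-3(w=1)}
step 3: add edge 5-7 (w=4); MST = {0-2(w=1) 0-3(w=1) 5-7(w=4)}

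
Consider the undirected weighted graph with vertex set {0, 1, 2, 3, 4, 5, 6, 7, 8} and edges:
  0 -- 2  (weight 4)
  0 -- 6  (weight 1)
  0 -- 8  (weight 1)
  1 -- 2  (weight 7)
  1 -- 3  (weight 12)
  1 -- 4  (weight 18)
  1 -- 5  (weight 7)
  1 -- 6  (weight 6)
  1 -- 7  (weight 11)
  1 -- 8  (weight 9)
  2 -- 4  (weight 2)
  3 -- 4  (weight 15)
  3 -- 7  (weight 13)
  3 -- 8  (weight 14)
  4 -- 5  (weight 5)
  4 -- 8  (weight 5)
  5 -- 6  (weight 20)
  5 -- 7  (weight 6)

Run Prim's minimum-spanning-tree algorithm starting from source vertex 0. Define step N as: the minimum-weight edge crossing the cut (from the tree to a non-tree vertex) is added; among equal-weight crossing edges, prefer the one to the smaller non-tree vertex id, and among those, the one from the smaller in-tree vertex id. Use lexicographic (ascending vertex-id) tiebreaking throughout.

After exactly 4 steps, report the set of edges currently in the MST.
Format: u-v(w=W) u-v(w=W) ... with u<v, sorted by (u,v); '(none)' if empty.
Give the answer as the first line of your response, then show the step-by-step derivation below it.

0-2(w=4) 0-6(w=1) 0-8(w=1) 2-4(w=2)

step 1: add edge 0-6 (w=1); MST = {0-6(w=1)}
step 2: add edge 0-8 (w=1); MST = {0-6(w=1) 0-8(w=1)}
step 3: add edge 0-2 (w=4); MST = {0-2(w=4) 0-6(w=1) 0-8(w=1)}
step 4: add edge 2-4 (w=2); MST = {0-2(w=4) 0-6(w=1) 0-8(w=1) 2-4(w=2)}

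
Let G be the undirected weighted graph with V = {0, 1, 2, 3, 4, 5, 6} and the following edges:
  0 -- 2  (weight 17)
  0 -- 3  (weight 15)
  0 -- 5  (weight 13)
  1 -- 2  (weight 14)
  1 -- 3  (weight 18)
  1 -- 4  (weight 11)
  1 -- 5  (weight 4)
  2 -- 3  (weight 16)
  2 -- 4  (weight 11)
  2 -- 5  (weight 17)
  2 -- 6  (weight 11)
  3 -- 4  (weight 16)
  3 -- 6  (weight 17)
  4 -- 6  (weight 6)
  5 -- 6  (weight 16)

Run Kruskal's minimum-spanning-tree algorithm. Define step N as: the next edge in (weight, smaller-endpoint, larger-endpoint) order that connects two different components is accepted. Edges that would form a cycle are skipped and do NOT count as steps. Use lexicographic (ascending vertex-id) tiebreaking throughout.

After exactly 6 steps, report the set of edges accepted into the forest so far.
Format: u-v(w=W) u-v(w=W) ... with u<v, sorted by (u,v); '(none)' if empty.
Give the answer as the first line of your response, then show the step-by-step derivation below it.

0-3(w=15) 0-5(w=13) 1-4(w=11) 1-5(w=4) 2-4(w=11) 4-6(w=6)

step 1: add edge 1-5 (w=4); MST = {1-5(w=4)}
step 2: add edge 4-6 (w=6); MST = {1-5(w=4) 4-6(w=6)}
step 3: add edge 1-4 (w=11); MST = {1-4(w=11) 1-5(w=4) 4-6(w=6)}
step 4: add edge 2-4 (w=11); MST = {1-4(w=11) 1-5(w=4) 2-4(w=11) 4-6(w=6)}
step 5: add edge 0-5 (w=13); MST = {0-5(w=13) 1-4(w=11) 1-5(w=4) 2-4(w=11) 4-6(w=6)}
step 6: add edge 0-3 (w=15); MST = {0-3(w=15) 0-5(w=13) 1-4(w=11) 1-5(w=4) 2-4(w=11) 4-6(w=6)}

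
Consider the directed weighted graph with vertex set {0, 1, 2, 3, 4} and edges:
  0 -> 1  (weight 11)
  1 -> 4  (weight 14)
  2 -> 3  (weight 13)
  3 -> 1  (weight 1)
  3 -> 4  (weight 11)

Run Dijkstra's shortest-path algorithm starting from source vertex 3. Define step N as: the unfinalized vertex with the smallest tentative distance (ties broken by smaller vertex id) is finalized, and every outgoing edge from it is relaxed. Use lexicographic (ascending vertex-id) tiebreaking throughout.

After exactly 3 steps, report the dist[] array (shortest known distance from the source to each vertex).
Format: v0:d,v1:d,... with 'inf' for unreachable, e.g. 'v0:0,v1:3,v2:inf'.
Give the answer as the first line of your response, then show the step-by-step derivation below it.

v0:inf,v1:1,v2:inf,v3:0,v4:11

step 1: dist = v0:inf,v1:1,v2:inf,v3:0,v4:11
step 2: dist = v0:inf,v1:1,v2:inf,v3:0,v4:11
step 3: dist = v0:inf,v1:1,v2:inf,v3:0,v4:11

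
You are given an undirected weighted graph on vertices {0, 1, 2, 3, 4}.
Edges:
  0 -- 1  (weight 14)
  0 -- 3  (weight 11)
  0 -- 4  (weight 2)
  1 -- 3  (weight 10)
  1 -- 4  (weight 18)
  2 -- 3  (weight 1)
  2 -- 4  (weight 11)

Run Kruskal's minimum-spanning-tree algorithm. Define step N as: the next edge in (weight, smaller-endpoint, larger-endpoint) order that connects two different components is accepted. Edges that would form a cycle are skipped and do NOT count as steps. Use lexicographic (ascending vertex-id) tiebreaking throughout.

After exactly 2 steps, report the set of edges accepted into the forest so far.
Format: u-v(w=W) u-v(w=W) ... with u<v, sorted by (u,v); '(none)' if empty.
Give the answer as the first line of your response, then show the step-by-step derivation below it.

0-4(w=2) 2-3(w=1)

step 1: add edge 2-3 (w=1); MST = {2-3(w=1)}
step 2: add edge 0-4 (w=2); MST = {0-4(w=2) 2-3(w=1)}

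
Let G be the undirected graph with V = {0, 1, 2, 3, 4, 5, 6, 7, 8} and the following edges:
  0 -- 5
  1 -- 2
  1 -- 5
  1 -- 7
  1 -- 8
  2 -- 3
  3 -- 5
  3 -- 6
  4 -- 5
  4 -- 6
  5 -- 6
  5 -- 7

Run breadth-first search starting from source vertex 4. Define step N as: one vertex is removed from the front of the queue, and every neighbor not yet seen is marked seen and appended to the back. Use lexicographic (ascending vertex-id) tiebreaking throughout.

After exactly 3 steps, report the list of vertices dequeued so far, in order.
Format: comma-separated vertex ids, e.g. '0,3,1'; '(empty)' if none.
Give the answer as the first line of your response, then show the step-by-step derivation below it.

4,5,6

step 1: dequeue 4; queue=[5,6]; order=4
step 2: dequeue 5; queue=[6,0,1,3,7]; order=4,5
step 3: dequeue 6; queue=[0,1,3,7]; order=4,5,6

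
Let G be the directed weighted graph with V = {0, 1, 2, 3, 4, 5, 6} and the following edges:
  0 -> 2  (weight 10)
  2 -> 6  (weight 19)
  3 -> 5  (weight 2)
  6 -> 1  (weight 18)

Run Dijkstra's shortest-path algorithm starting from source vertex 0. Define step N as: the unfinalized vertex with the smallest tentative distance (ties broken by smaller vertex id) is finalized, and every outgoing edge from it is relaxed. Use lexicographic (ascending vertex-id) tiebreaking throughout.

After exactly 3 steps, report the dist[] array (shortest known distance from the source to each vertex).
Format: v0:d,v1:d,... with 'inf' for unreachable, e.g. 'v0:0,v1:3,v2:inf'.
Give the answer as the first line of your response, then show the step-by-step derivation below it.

v0:0,v1:47,v2:10,v3:inf,v4:inf,v5:inf,v6:29

step 1: dist = v0:0,v1:inf,v2:10,v3:inf,v4:inf,v5:inf,v6:inf
step 2: dist = v0:0,v1:inf,v2:10,v3:inf,v4:inf,v5:inf,v6:29
step 3: dist = v0:0,v1:47,v2:10,v3:inf,v4:inf,v5:inf,v6:29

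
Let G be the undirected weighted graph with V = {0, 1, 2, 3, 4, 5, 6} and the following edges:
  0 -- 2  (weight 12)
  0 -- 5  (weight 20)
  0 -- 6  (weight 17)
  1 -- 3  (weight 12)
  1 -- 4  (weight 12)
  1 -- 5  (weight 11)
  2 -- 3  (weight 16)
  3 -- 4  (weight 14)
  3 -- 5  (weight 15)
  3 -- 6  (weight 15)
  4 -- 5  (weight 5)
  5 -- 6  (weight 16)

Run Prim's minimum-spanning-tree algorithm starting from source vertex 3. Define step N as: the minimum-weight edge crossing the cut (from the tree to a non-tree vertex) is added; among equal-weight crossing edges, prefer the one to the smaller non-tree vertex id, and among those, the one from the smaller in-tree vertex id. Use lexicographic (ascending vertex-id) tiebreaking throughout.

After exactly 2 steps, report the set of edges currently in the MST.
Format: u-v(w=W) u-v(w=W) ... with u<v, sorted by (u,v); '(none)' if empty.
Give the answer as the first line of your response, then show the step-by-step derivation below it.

1-3(w=12) 1-5(w=11)

step 1: add edge 1-3 (w=12); MST = {1-3(w=12)}
step 2: add edge 1-5 (w=11); MST = {1-3(w=12) 1-5(w=11)}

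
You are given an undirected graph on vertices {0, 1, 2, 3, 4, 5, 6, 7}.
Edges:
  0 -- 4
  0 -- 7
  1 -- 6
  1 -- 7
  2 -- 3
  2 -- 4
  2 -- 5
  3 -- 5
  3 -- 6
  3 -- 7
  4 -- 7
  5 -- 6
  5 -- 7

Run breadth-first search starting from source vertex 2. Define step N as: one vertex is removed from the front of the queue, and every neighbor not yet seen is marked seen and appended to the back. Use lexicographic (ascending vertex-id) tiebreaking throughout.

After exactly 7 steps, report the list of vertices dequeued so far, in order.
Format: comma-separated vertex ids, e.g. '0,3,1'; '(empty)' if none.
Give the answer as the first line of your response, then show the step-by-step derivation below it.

2,3,4,5,6,7,0

step 1: dequeue 2; queue=[3,4,5]; order=2
step 2: dequeue 3; queue=[4,5,6,7]; order=2,3
step 3: dequeue 4; queue=[5,6,7,0]; order=2,3,4
step 4: dequeue 5; queue=[6,7,0]; order=2,3,4,5
step 5: dequeue 6; queue=[7,0,1]; order=2,3,4,5,6
step 6: dequeue 7; queue=[0,1]; order=2,3,4,5,6,7
step 7: dequeue 0; queue=[1]; order=2,3,4,5,6,7,0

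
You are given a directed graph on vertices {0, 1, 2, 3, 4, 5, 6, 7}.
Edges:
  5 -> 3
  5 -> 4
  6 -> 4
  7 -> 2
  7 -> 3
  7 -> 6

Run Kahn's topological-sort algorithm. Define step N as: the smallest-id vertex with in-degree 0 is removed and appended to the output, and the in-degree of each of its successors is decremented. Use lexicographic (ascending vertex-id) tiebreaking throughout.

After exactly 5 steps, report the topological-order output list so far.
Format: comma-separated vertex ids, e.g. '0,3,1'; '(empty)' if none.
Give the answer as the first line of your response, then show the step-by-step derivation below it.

0,1,5,7,2

step 1: output 0; order=[0]; indeg=(0,0,1,2,2,0,1,0)
step 2: output 1; order=[0,1]; indeg=(0,0,1,2,2,0,1,0)
step 3: output 5; order=[0,1,5]; indeg=(0,0,1,1,1,0,1,0)
step 4: output 7; order=[0,1,5,7]; indeg=(0,0,0,0,1,0,0,0)
step 5: output 2; order=[0,1,5,7,2]; indeg=(0,0,0,0,1,0,0,0)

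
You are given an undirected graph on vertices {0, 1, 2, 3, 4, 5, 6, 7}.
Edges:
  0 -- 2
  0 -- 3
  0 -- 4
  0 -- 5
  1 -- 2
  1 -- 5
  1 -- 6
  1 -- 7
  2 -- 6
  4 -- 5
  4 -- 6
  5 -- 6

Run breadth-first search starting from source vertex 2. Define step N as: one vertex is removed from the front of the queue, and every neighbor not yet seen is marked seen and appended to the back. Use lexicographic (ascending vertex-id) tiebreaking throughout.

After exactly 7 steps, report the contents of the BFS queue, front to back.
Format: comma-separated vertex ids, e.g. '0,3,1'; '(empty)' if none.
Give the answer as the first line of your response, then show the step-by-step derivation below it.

7

step 1: dequeue 2; queue=[0,1,6]; order=2
step 2: dequeue 0; queue=[1,6,3,4,5]; order=2,0
step 3: dequeue 1; queue=[6,3,4,5,7]; order=2,0,1
step 4: dequeue 6; queue=[3,4,5,7]; order=2,0,1,6
step 5: dequeue 3; queue=[4,5,7]; order=2,0,1,6,3
step 6: dequeue 4; queue=[5,7]; order=2,0,1,6,3,4
step 7: dequeue 5; queue=[7]; order=2,0,1,6,3,4,5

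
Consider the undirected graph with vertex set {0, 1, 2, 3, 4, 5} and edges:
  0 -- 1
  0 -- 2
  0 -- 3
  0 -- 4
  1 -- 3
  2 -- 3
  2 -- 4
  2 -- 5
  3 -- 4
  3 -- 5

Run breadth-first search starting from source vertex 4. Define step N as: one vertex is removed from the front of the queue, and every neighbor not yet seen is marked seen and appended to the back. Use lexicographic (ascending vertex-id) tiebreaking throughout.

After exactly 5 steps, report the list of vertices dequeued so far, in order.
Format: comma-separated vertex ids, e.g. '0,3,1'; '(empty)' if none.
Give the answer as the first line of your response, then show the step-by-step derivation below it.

4,0,2,3,1

step 1: dequeue 4; queue=[0,2,3]; order=4
step 2: dequeue 0; queue=[2,3,1]; order=4,0
step 3: dequeue 2; queue=[3,1,5]; order=4,0,2
step 4: dequeue 3; queue=[1,5]; order=4,0,2,3
step 5: dequeue 1; queue=[5]; order=4,0,2,3,1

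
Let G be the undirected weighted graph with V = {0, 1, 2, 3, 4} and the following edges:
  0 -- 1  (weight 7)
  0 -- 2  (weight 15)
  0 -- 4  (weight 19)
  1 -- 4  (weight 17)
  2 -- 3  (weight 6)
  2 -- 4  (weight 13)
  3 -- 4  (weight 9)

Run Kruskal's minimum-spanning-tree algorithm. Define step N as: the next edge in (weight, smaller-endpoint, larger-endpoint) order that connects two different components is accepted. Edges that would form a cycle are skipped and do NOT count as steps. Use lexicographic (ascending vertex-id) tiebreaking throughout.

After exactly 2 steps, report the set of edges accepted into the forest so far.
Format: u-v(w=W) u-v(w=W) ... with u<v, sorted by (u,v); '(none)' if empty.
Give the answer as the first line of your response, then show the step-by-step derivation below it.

0-1(w=7) 2-3(w=6)

step 1: add edge 2-3 (w=6); MST = {2-3(w=6)}
step 2: add edge 0-1 (w=7); MST = {0-1(w=7) 2-3(w=6)}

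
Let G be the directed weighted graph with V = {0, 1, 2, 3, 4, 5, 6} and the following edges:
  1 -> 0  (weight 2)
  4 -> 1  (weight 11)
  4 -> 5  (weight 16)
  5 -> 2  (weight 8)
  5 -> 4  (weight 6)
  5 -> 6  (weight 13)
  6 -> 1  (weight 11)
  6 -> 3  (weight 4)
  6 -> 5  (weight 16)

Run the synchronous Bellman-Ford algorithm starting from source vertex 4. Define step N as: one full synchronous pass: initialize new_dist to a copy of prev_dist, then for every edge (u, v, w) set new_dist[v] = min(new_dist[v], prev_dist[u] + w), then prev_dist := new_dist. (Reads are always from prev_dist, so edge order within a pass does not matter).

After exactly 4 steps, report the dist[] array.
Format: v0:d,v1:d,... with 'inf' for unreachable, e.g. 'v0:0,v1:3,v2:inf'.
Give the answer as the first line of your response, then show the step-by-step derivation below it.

v0:13,v1:11,v2:24,v3:33,v4:0,v5:16,v6:29

step 1: dist = v0:inf,v1:11,v2:inf,v3:inf,v4:0,v5:16,v6:inf
step 2: dist = v0:13,v1:11,v2:24,v3:inf,v4:0,v5:16,v6:29
step 3: dist = v0:13,v1:11,v2:24,v3:33,v4:0,v5:16,v6:29
step 4: dist = v0:13,v1:11,v2:24,v3:33,v4:0,v5:16,v6:29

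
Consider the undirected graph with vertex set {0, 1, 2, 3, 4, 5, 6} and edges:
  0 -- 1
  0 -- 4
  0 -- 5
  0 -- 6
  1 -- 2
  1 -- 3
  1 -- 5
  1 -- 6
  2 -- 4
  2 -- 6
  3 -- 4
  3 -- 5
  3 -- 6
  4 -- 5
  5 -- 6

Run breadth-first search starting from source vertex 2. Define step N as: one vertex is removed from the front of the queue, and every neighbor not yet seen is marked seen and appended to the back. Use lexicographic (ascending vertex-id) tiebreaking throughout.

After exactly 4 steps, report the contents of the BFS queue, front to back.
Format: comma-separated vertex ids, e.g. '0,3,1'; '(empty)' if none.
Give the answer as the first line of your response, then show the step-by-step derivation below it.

0,3,5

step 1: dequeue 2; queue=[1,4,6]; order=2
step 2: dequeue 1; queue=[4,6,0,3,5]; order=2,1
step 3: dequeue 4; queue=[6,0,3,5]; order=2,1,4
step 4: dequeue 6; queue=[0,3,5]; order=2,1,4,6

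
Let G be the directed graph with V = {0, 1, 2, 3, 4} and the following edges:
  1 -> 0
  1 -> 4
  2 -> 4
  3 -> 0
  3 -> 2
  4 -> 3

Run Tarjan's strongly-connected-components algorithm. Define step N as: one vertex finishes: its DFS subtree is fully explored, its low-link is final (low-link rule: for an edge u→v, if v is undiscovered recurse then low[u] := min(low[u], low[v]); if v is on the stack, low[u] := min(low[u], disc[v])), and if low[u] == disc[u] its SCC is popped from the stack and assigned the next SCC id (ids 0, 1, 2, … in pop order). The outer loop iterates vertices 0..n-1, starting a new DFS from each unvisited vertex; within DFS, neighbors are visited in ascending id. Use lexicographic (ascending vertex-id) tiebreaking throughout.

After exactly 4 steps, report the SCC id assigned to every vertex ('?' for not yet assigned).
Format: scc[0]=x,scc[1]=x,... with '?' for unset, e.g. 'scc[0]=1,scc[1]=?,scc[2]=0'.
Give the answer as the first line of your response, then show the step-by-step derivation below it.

scc[0]=0,scc[1]=?,scc[2]=1,scc[3]=1,scc[4]=1

step 1: low=(low[0]=0,low[1]=?,low[2]=?,low[3]=?,low[4]=?); scc=(scc[0]=0,scc[1]=?,scc[2]=?,scc[3]=?,scc[4]=?)
step 2: low=(low[0]=0,low[1]=1,low[2]=2,low[3]=3,low[4]=2); scc=(scc[0]=0,scc[1]=?,scc[2]=?,scc[3]=?,scc[4]=?)
step 3: low=(low[0]=0,low[1]=1,low[2]=2,low[3]=2,low[4]=2); scc=(scc[0]=0,scc[1]=?,scc[2]=?,scc[3]=?,scc[4]=?)
step 4: low=(low[0]=0,low[1]=1,low[2]=2,low[3]=2,low[4]=2); scc=(scc[0]=0,scc[1]=?,scc[2]=1,scc[3]=1,scc[4]=1)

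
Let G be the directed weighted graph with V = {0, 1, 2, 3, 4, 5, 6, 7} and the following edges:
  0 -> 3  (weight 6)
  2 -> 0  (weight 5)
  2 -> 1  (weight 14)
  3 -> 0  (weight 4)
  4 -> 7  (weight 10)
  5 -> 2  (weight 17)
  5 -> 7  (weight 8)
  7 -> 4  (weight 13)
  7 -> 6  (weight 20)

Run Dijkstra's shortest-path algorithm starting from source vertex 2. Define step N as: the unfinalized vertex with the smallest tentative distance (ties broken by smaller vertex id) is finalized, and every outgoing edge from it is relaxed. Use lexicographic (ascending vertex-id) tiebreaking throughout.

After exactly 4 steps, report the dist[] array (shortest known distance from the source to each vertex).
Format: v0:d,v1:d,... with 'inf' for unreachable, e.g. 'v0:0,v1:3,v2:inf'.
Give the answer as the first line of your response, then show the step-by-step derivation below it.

v0:5,v1:14,v2:0,v3:11,v4:inf,v5:inf,v6:inf,v7:inf

step 1: dist = v0:5,v1:14,v2:0,v3:inf,v4:inf,v5:inf,v6:inf,v7:inf
step 2: dist = v0:5,v1:14,v2:0,v3:11,v4:inf,v5:inf,v6:inf,v7:inf
step 3: dist = v0:5,v1:14,v2:0,v3:11,v4:inf,v5:inf,v6:inf,v7:inf
step 4: dist = v0:5,v1:14,v2:0,v3:11,v4:inf,v5:inf,v6:inf,v7:inf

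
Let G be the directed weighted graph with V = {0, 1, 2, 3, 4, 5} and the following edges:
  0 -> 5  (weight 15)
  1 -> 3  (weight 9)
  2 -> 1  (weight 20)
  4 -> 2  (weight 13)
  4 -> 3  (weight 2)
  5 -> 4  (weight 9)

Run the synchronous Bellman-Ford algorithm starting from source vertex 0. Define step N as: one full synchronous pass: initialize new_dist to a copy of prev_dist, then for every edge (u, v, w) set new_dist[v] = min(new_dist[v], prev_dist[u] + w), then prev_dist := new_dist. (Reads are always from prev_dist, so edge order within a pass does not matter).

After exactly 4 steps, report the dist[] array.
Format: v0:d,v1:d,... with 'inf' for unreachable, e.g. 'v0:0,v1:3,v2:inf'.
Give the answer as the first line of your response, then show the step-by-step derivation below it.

v0:0,v1:57,v2:37,v3:26,v4:24,v5:15

step 1: dist = v0:0,v1:inf,v2:inf,v3:inf,v4:inf,v5:15
step 2: dist = v0:0,v1:inf,v2:inf,v3:inf,v4:24,v5:15
step 3: dist = v0:0,v1:inf,v2:37,v3:26,v4:24,v5:15
step 4: dist = v0:0,v1:57,v2:37,v3:26,v4:24,v5:15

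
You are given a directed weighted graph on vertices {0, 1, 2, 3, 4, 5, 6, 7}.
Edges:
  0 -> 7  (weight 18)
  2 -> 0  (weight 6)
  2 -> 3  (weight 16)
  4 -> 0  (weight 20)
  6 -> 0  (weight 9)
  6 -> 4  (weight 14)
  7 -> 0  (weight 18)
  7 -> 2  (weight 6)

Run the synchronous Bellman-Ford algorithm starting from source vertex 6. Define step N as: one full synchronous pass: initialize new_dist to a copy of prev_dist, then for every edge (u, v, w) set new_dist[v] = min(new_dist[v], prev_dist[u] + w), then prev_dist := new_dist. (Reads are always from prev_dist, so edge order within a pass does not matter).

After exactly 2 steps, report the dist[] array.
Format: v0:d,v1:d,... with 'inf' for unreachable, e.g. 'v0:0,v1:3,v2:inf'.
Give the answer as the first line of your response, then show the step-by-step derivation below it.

v0:9,v1:inf,v2:inf,v3:inf,v4:14,v5:inf,v6:0,v7:27

step 1: dist = v0:9,v1:inf,v2:inf,v3:inf,v4:14,v5:inf,v6:0,v7:inf
step 2: dist = v0:9,v1:inf,v2:inf,v3:inf,v4:14,v5:inf,v6:0,v7:27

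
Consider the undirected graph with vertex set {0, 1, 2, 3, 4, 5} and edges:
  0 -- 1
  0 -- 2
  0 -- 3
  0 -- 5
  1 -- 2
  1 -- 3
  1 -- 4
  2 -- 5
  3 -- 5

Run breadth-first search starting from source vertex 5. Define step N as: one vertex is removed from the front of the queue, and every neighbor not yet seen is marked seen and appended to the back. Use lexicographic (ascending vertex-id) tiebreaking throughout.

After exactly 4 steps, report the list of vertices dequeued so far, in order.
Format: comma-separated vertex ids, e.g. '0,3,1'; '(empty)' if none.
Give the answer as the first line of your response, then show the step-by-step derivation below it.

5,0,2,3

step 1: dequeue 5; queue=[0,2,3]; order=5
step 2: dequeue 0; queue=[2,3,1]; order=5,0
step 3: dequeue 2; queue=[3,1]; order=5,0,2
step 4: dequeue 3; queue=[1]; order=5,0,2,3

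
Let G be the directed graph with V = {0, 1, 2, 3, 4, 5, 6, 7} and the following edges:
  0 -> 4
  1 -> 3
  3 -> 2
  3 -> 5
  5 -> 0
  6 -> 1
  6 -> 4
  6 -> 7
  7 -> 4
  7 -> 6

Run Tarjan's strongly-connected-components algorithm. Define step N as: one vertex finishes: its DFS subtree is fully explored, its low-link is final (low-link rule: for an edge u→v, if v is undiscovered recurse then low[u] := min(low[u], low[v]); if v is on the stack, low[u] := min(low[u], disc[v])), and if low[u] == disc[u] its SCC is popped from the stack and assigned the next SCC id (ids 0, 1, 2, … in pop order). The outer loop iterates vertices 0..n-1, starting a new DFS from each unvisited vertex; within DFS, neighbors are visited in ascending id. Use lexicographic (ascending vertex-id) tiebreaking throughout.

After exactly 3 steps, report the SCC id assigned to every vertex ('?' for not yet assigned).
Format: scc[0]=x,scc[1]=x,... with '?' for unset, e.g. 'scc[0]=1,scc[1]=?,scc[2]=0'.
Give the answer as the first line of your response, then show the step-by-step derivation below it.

scc[0]=1,scc[1]=?,scc[2]=2,scc[3]=?,scc[4]=0,scc[5]=?,scc[6]=?,scc[7]=?

step 1: low=(low[0]=0,low[1]=?,low[2]=?,low[3]=?,low[4]=1,low[5]=?,low[6]=?,low[7]=?); scc=(scc[0]=?,scc[1]=?,scc[2]=?,scc[3]=?,scc[4]=0,scc[5]=?,scc[6]=?,scc[7]=?)
step 2: low=(low[0]=0,low[1]=?,low[2]=?,low[3]=?,low[4]=1,low[5]=?,low[6]=?,low[7]=?); scc=(scc[0]=1,scc[1]=?,scc[2]=?,scc[3]=?,scc[4]=0,scc[5]=?,scc[6]=?,scc[7]=?)
step 3: low=(low[0]=0,low[1]=2,low[2]=4,low[3]=3,low[4]=1,low[5]=?,low[6]=?,low[7]=?); scc=(scc[0]=1,scc[1]=?,scc[2]=2,scc[3]=?,scc[4]=0,scc[5]=?,scc[6]=?,scc[7]=?)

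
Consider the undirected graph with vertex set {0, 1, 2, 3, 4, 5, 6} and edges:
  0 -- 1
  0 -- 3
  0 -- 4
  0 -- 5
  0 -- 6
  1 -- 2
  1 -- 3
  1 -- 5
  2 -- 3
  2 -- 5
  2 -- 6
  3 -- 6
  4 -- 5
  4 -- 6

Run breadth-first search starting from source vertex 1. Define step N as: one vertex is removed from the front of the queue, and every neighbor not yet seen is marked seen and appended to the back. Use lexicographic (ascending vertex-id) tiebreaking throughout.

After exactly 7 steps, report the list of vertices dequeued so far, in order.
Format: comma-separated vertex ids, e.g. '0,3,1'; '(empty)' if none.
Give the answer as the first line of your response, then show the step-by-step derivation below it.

1,0,2,3,5,4,6

step 1: dequeue 1; queue=[0,2,3,5]; order=1
step 2: dequeue 0; queue=[2,3,5,4,6]; order=1,0
step 3: dequeue 2; queue=[3,5,4,6]; order=1,0,2
step 4: dequeue 3; queue=[5,4,6]; order=1,0,2,3
step 5: dequeue 5; queue=[4,6]; order=1,0,2,3,5
step 6: dequeue 4; queue=[6]; order=1,0,2,3,5,4
step 7: dequeue 6; queue=[(empty)]; order=1,0,2,3,5,4,6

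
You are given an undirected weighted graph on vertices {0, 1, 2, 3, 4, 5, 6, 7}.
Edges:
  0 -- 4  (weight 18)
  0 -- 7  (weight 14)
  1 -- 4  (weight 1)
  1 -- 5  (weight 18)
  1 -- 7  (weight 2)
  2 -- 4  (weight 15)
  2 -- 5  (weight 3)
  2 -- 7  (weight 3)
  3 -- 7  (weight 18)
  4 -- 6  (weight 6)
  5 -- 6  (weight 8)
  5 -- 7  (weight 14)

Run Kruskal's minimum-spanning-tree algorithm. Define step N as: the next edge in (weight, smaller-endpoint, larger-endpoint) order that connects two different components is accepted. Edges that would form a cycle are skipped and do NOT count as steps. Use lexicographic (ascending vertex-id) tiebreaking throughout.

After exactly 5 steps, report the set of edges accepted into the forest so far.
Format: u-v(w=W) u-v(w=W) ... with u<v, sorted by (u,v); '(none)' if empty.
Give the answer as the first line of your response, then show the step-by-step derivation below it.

1-4(w=1) 1-7(w=2) 2-5(w=3) 2-7(w=3) 4-6(w=6)

step 1: add edge 1-4 (w=1); MST = {1-4(w=1)}
step 2: add edge 1-7 (w=2); MST = {1-4(w=1) 1-7(w=2)}
step 3: add edge 2-5 (w=3); MST = {1-4(w=1) 1-7(w=2) 2-5(w=3)}
step 4: add edge 2-7 (w=3); MST = {1-4(w=1) 1-7(w=2) 2-5(w=3) 2-7(w=3)}
step 5: add edge 4-6 (w=6); MST = {1-4(w=1) 1-7(w=2) 2-5(w=3) 2-7(w=3) 4-6(w=6)}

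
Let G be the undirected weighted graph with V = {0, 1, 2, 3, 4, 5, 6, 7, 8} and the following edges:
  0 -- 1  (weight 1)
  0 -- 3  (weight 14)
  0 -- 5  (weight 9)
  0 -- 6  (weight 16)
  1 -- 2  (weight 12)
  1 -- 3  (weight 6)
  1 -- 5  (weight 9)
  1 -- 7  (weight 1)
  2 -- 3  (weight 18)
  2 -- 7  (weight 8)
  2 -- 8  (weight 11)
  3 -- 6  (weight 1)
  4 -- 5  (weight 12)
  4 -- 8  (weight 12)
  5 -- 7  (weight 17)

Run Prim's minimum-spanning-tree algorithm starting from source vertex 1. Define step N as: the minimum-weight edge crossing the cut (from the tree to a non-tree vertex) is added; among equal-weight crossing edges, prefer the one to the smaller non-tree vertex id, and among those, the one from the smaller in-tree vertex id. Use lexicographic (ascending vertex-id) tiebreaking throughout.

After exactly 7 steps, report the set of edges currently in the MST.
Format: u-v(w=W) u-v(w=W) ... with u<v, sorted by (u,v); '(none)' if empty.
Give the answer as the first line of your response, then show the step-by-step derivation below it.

0-1(w=1) 0-5(w=9) 1-3(w=6) 1-7(w=1) 2-7(w=8) 2-8(w=11) 3-6(w=1)

step 1: add edge 0-1 (w=1); MST = {0-1(w=1)}
step 2: add edge 1-7 (w=1); MST = {0-1(w=1) 1-7(w=1)}
step 3: add edge 1-3 (w=6); MST = {0-1(w=1) 1-3(w=6) 1-7(w=1)}
step 4: add edge 3-6 (w=1); MST = {0-1(w=1) 1-3(w=6) 1-7(w=1) 3-6(w=1)}
step 5: add edge 2-7 (w=8); MST = {0-1(w=1) 1-3(w=6) 1-7(w=1) 2-7(w=8) 3-6(w=1)}
step 6: add edge 0-5 (w=9); MST = {0-1(w=1) 0-5(w=9) 1-3(w=6) 1-7(w=1) 2-7(w=8) 3-6(w=1)}
step 7: add edge 2-8 (w=11); MST = {0-1(w=1) 0-5(w=9) 1-3(w=6) 1-7(w=1) 2-7(w=8) 2-8(w=11) 3-6(w=1)}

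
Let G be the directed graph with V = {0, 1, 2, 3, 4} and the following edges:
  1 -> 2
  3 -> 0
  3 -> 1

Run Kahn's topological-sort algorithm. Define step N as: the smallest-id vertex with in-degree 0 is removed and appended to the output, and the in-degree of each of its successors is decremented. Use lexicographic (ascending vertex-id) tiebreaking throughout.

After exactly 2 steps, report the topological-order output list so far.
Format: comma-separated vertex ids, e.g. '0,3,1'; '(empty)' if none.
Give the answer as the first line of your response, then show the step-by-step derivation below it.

3,0

step 1: output 3; order=[3]; indeg=(0,0,1,0,0)
step 2: output 0; order=[3,0]; indeg=(0,0,1,0,0)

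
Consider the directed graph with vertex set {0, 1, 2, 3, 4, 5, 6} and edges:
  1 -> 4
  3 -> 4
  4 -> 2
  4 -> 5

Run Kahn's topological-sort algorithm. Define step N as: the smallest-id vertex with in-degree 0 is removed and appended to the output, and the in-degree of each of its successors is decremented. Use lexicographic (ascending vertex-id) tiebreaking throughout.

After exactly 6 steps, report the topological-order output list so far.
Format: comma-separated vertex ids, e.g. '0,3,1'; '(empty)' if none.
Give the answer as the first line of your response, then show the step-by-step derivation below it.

0,1,3,4,2,5

step 1: output 0; order=[0]; indeg=(0,0,1,0,2,1,0)
step 2: output 1; order=[0,1]; indeg=(0,0,1,0,1,1,0)
step 3: output 3; order=[0,1,3]; indeg=(0,0,1,0,0,1,0)
step 4: output 4; order=[0,1,3,4]; indeg=(0,0,0,0,0,0,0)
step 5: output 2; order=[0,1,3,4,2]; indeg=(0,0,0,0,0,0,0)
step 6: output 5; order=[0,1,3,4,2,5]; indeg=(0,0,0,0,0,0,0)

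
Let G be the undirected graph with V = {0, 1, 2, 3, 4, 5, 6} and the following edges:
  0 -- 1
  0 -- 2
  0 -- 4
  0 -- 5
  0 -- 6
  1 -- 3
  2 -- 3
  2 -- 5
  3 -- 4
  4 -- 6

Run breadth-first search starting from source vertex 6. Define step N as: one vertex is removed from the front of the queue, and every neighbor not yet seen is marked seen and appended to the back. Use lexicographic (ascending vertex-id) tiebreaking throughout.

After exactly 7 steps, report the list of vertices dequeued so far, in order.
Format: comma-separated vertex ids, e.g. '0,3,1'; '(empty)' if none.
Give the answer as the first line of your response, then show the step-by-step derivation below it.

6,0,4,1,2,5,3

step 1: dequeue 6; queue=[0,4]; order=6
step 2: dequeue 0; queue=[4,1,2,5]; order=6,0
step 3: dequeue 4; queue=[1,2,5,3]; order=6,0,4
step 4: dequeue 1; queue=[2,5,3]; order=6,0,4,1
step 5: dequeue 2; queue=[5,3]; order=6,0,4,1,2
step 6: dequeue 5; queue=[3]; order=6,0,4,1,2,5
step 7: dequeue 3; queue=[(empty)]; order=6,0,4,1,2,5,3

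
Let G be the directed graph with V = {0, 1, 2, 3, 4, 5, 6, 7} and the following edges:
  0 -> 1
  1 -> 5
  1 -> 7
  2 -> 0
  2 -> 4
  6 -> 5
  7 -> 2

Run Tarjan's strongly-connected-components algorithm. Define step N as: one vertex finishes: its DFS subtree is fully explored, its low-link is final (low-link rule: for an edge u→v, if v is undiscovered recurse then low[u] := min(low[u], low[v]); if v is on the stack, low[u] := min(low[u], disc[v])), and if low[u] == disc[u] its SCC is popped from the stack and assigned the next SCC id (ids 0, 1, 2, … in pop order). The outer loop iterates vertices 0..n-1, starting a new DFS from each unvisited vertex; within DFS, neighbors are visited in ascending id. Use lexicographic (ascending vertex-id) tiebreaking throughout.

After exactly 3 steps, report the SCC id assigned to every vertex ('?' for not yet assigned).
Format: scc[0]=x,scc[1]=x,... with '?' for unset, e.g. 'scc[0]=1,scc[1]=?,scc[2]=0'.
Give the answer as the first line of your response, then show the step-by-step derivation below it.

scc[0]=?,scc[1]=?,scc[2]=?,scc[3]=?,scc[4]=1,scc[5]=0,scc[6]=?,scc[7]=?

step 1: low=(low[0]=0,low[1]=1,low[2]=?,low[3]=?,low[4]=?,low[5]=2,low[6]=?,low[7]=?); scc=(scc[0]=?,scc[1]=?,scc[2]=?,scc[3]=?,scc[4]=?,scc[5]=0,scc[6]=?,scc[7]=?)
step 2: low=(low[0]=0,low[1]=1,low[2]=0,low[3]=?,low[4]=5,low[5]=2,low[6]=?,low[7]=3); scc=(scc[0]=?,scc[1]=?,scc[2]=?,scc[3]=?,scc[4]=1,scc[5]=0,scc[6]=?,scc[7]=?)
step 3: low=(low[0]=0,low[1]=1,low[2]=0,low[3]=?,low[4]=5,low[5]=2,low[6]=?,low[7]=3); scc=(scc[0]=?,scc[1]=?,scc[2]=?,scc[3]=?,scc[4]=1,scc[5]=0,scc[6]=?,scc[7]=?)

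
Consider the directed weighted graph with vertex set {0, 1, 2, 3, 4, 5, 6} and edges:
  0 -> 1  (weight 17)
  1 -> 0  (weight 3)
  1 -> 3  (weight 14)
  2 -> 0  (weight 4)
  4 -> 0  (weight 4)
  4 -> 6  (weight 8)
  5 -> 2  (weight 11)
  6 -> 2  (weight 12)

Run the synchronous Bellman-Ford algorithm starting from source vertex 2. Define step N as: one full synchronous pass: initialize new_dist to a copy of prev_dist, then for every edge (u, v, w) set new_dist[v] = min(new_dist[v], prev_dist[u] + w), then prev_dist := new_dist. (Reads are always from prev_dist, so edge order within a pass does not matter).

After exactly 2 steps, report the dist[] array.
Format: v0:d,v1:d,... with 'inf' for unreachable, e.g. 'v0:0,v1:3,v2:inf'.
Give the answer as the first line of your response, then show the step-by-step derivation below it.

v0:4,v1:21,v2:0,v3:inf,v4:inf,v5:inf,v6:inf

step 1: dist = v0:4,v1:inf,v2:0,v3:inf,v4:inf,v5:inf,v6:inf
step 2: dist = v0:4,v1:21,v2:0,v3:inf,v4:inf,v5:inf,v6:inf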